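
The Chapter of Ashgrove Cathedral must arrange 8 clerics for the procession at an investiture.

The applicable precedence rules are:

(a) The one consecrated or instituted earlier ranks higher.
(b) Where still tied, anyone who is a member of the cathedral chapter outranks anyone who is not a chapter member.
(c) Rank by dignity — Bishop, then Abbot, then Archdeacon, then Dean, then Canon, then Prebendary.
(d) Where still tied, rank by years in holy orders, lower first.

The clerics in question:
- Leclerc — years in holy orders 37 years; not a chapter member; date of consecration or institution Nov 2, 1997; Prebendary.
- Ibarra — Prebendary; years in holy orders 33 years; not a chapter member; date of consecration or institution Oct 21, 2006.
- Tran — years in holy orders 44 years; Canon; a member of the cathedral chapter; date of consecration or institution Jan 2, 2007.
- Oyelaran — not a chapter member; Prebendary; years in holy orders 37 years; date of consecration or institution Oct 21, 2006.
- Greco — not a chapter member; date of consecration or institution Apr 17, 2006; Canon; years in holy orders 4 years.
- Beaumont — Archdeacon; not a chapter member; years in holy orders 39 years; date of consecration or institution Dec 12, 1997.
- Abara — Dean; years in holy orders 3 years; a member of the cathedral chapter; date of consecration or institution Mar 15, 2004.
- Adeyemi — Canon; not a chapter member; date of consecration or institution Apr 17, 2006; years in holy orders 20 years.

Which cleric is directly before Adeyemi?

By date of consecration or institution (earlier first): Leclerc (Nov 2, 1997); then Beaumont (Dec 12, 1997); then Abara (Mar 15, 2004); then Greco and Adeyemi (both Apr 17, 2006); then Ibarra and Oyelaran (both Oct 21, 2006); then Tran (Jan 2, 2007).
Greco and Adeyemi are each not a chapter member, so the next rule applies.
Greco and Adeyemi are each Canon, so the next rule applies.
Among Greco and Adeyemi, by years in holy orders (lower first): Greco (4 years) before Adeyemi (20 years).
Ibarra and Oyelaran are each not a chapter member, so the next rule applies.
Ibarra and Oyelaran are each Prebendary, so the next rule applies.
Among Ibarra and Oyelaran, by years in holy orders (lower first): Ibarra (33 years) before Oyelaran (37 years).
Order: Leclerc, Beaumont, Abara, Greco, Adeyemi, Ibarra, Oyelaran, Tran.

Greco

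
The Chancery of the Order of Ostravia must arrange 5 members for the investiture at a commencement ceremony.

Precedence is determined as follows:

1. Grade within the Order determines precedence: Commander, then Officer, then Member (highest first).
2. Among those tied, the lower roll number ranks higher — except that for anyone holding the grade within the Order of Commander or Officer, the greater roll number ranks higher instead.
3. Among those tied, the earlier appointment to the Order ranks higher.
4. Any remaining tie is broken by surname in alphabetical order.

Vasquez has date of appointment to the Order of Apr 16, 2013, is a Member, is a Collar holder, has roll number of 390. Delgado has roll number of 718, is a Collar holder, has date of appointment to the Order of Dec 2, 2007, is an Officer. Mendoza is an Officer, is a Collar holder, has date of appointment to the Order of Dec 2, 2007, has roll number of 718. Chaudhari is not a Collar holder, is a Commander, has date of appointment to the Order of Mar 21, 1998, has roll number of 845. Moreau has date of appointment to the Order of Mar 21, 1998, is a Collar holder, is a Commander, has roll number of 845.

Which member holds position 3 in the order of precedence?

By grade within the Order: Chaudhari and Moreau (Commander); then Delgado and Mendoza (Officer); then Vasquez (Member).
Chaudhari and Moreau both have roll number 845, so the next rule applies.
Chaudhari and Moreau both have date of appointment to the Order Mar 21, 1998, so the next rule applies.
Among Chaudhari and Moreau, alphabetically by surname: Chaudhari before Moreau.
Delgado and Mendoza both have roll number 718, so the next rule applies.
Delgado and Mendoza both have date of appointment to the Order Dec 2, 2007, so the next rule applies.
Among Delgado and Mendoza, alphabetically by surname: Delgado before Mendoza.
Order: Chaudhari, Moreau, Delgado, Mendoza, Vasquez.

Delgado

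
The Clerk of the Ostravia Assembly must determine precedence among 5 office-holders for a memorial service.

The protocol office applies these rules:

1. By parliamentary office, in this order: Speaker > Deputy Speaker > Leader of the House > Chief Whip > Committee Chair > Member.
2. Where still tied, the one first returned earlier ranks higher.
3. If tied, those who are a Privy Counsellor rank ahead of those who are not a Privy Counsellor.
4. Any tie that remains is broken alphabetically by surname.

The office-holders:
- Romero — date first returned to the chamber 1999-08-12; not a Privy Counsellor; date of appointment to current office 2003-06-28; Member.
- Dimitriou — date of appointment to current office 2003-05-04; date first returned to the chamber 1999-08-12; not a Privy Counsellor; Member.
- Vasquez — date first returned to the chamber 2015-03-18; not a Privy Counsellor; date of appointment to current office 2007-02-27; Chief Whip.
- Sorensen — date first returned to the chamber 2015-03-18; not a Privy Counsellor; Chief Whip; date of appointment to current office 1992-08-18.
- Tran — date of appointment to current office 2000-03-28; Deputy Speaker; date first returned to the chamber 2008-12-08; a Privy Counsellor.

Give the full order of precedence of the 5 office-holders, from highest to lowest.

By parliamentary office: Tran (Deputy Speaker); then Sorensen and Vasquez (Chief Whip); then Dimitriou and Romero (Member).
Sorensen and Vasquez both have date first returned to the chamber 2015-03-18, so the next rule applies.
Sorensen and Vasquez are each not a Privy Counsellor, so the next rule applies.
Among Sorensen and Vasquez, alphabetically by surname: Sorensen before Vasquez.
Dimitriou and Romero both have date first returned to the chamber 1999-08-12, so the next rule applies.
Dimitriou and Romero are each not a Privy Counsellor, so the next rule applies.
Among Dimitriou and Romero, alphabetically by surname: Dimitriou before Romero.
Full order: Tran, Sorensen, Vasquez, Dimitriou, Romero.

Tran, Sorensen, Vasquez, Dimitriou, Romero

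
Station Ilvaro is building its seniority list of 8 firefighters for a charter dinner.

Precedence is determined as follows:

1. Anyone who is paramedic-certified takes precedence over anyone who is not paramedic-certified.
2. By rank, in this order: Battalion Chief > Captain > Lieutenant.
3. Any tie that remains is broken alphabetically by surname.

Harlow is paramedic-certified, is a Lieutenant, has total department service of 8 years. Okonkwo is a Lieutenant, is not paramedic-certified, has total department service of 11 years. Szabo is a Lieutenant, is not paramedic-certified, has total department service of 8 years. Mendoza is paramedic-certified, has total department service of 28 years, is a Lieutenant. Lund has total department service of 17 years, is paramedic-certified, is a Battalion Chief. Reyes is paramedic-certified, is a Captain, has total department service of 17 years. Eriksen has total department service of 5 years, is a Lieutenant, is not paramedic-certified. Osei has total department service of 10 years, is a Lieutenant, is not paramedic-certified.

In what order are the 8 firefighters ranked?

Lund, Reyes, Harlow, Mendoza, Eriksen, Okonkwo, Osei, Szabo

By the first rule: Lund, Reyes, Harlow and Mendoza (each paramedic-certified); then Eriksen, Okonkwo, Osei and Szabo (each not paramedic-certified).
Among Lund, Reyes, Harlow and Mendoza, by rank: Lund (Battalion Chief) before Reyes (Captain) before Harlow and Mendoza (Lieutenant).
Among Harlow and Mendoza, alphabetically by surname: Harlow before Mendoza.
Eriksen, Okonkwo, Osei and Szabo are each Lieutenant, so the next rule applies.
Among Eriksen, Okonkwo, Osei and Szabo, alphabetically by surname: Eriksen before Okonkwo before Osei before Szabo.
Full order: Lund, Reyes, Harlow, Mendoza, Eriksen, Okonkwo, Osei, Szabo.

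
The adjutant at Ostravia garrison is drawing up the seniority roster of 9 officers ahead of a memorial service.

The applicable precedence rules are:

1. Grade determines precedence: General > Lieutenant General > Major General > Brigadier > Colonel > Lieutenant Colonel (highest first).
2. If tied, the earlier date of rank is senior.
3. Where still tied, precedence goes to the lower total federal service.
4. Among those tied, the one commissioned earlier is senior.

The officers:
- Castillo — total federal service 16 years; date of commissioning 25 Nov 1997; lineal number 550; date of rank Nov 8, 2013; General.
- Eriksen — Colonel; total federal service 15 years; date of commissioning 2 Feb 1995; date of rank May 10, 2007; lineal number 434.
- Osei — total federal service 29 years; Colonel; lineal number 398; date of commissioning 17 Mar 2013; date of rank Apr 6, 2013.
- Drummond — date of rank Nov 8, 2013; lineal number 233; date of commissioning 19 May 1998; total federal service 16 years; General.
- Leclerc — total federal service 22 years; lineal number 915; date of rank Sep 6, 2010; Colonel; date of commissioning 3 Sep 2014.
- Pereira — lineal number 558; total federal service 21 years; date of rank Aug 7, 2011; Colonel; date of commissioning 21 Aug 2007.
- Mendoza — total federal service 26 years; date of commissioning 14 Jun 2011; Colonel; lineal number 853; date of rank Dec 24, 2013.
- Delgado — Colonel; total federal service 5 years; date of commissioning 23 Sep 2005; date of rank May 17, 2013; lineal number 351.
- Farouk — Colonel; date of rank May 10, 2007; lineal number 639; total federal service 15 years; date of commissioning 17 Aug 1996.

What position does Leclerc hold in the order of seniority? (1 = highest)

By grade: Castillo and Drummond (General); then Eriksen, Farouk, Leclerc, Pereira, Osei, Delgado and Mendoza (Colonel).
Castillo and Drummond both have date of rank Nov 8, 2013, so the next rule applies.
Castillo and Drummond both have total federal service 16 years, so the next rule applies.
Among Castillo and Drummond, by date of commissioning (earlier first): Castillo (25 Nov 1997) before Drummond (19 May 1998).
Among Eriksen, Farouk, Leclerc, Pereira, Osei, Delgado and Mendoza, by date of rank (earlier first): Eriksen and Farouk (May 10, 2007) before Leclerc (Sep 6, 2010) before Pereira (Aug 7, 2011) before Osei (Apr 6, 2013) before Delgado (May 17, 2013) before Mendoza (Dec 24, 2013).
Eriksen and Farouk both have total federal service 15 years, so the next rule applies.
Among Eriksen and Farouk, by date of commissioning (earlier first): Eriksen (2 Feb 1995) before Farouk (17 Aug 1996).
Order: Castillo, Drummond, Eriksen, Farouk, Leclerc, Pereira, Osei, Delgado, Mendoza. So position 5.

5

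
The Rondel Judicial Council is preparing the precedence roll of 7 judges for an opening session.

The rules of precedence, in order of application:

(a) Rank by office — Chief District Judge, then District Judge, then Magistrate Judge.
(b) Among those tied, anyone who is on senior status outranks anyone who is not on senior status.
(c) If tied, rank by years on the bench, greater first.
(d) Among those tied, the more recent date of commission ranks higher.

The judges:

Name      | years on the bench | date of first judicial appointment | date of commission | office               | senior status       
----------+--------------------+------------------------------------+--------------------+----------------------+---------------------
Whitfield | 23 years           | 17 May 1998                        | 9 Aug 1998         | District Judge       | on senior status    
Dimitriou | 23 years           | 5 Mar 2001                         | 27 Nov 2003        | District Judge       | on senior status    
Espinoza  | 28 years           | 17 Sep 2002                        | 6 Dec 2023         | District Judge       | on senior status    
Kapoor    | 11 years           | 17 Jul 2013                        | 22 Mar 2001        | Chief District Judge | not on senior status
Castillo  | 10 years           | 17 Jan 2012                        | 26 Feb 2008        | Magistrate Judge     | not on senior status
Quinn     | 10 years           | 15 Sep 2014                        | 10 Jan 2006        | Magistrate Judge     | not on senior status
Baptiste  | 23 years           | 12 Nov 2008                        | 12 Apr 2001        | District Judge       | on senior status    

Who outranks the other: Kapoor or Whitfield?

By office: Kapoor (Chief District Judge); then Espinoza, Dimitriou, Baptiste and Whitfield (District Judge); then Castillo and Quinn (Magistrate Judge).
Espinoza, Dimitriou, Baptiste and Whitfield are each on senior status, so the next rule applies.
Among Espinoza, Dimitriou, Baptiste and Whitfield, by years on the bench (higher first): Espinoza (28 years) before Dimitriou, Baptiste and Whitfield (23 years).
Among Dimitriou, Baptiste and Whitfield, by date of commission (later first): Dimitriou (27 Nov 2003) before Baptiste (12 Apr 2001) before Whitfield (9 Aug 1998).
Castillo and Quinn are each not on senior status, so the next rule applies.
Castillo and Quinn both have years on the bench 10 years, so the next rule applies.
Among Castillo and Quinn, by date of commission (later first): Castillo (26 Feb 2008) before Quinn (10 Jan 2006).
So Kapoor takes precedence.

Kapoor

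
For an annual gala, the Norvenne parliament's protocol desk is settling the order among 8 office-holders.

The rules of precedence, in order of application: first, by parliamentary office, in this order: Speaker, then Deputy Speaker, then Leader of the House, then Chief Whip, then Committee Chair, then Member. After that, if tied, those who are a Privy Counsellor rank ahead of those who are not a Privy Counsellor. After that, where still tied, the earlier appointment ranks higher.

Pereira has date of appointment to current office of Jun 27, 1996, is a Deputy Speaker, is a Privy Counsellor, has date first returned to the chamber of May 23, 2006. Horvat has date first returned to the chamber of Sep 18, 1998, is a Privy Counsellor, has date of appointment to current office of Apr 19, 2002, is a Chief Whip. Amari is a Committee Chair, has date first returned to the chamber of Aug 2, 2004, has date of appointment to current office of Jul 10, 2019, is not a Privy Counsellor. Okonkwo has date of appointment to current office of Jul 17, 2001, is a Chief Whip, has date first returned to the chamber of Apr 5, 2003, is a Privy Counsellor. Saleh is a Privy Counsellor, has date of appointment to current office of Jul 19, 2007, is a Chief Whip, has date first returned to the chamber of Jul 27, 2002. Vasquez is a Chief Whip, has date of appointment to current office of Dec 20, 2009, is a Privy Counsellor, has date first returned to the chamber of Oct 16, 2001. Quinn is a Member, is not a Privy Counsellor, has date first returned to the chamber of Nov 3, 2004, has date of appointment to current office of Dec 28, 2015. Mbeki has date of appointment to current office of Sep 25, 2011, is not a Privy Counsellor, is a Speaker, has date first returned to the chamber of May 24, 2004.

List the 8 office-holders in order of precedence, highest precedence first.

By parliamentary office: Mbeki (Speaker); then Pereira (Deputy Speaker); then Okonkwo, Horvat, Saleh and Vasquez (Chief Whip); then Amari (Committee Chair); then Quinn (Member).
Okonkwo, Horvat, Saleh and Vasquez are each a Privy Counsellor, so the next rule applies.
Among Okonkwo, Horvat, Saleh and Vasquez, by date of appointment to current office (earlier first): Okonkwo (Jul 17, 2001) before Horvat (Apr 19, 2002) before Saleh (Jul 19, 2007) before Vasquez (Dec 20, 2009).
Full order: Mbeki, Pereira, Okonkwo, Horvat, Saleh, Vasquez, Amari, Quinn.

Mbeki, Pereira, Okonkwo, Horvat, Saleh, Vasquez, Amari, Quinn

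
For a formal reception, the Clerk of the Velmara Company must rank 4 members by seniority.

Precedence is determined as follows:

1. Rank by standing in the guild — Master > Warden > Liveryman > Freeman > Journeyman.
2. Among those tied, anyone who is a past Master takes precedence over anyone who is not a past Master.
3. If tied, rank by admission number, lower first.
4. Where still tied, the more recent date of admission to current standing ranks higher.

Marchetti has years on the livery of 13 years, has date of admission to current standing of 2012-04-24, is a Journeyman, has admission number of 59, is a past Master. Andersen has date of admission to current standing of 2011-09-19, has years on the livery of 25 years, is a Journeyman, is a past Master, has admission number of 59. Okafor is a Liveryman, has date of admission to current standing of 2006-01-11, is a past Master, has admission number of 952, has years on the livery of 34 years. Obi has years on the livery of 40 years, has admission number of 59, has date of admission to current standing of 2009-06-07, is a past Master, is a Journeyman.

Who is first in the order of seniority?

By standing in the guild: Okafor (Liveryman); then Marchetti, Andersen and Obi (Journeyman).
Marchetti, Andersen and Obi are each a past Master, so the next rule applies.
Marchetti, Andersen and Obi all have admission number 59, so the next rule applies.
Among Marchetti, Andersen and Obi, by date of admission to current standing (later first): Marchetti (2012-04-24) before Andersen (2011-09-19) before Obi (2009-06-07).
Order: Okafor, Marchetti, Andersen, Obi.

Okafor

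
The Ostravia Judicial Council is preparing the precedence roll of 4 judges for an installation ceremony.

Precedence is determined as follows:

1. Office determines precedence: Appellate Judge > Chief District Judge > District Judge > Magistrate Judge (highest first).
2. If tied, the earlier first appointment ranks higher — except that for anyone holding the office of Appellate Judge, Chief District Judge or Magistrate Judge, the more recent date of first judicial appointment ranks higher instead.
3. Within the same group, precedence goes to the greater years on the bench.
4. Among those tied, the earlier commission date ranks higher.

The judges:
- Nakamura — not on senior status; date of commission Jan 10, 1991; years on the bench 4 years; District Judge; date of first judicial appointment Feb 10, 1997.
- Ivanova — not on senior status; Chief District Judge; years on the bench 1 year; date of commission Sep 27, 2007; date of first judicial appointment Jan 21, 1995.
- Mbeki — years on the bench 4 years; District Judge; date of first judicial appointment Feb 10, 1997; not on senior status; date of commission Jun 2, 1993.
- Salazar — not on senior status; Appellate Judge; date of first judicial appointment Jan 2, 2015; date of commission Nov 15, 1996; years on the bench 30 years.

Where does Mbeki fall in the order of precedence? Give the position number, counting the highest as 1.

4

By office: Salazar (Appellate Judge); then Ivanova (Chief District Judge); then Nakamura and Mbeki (District Judge).
Nakamura and Mbeki both have date of first judicial appointment Feb 10, 1997, so the next rule applies.
Nakamura and Mbeki both have years on the bench 4 years, so the next rule applies.
Among Nakamura and Mbeki, by date of commission (earlier first): Nakamura (Jan 10, 1991) before Mbeki (Jun 2, 1993).
Order: Salazar, Ivanova, Nakamura, Mbeki. So position 4.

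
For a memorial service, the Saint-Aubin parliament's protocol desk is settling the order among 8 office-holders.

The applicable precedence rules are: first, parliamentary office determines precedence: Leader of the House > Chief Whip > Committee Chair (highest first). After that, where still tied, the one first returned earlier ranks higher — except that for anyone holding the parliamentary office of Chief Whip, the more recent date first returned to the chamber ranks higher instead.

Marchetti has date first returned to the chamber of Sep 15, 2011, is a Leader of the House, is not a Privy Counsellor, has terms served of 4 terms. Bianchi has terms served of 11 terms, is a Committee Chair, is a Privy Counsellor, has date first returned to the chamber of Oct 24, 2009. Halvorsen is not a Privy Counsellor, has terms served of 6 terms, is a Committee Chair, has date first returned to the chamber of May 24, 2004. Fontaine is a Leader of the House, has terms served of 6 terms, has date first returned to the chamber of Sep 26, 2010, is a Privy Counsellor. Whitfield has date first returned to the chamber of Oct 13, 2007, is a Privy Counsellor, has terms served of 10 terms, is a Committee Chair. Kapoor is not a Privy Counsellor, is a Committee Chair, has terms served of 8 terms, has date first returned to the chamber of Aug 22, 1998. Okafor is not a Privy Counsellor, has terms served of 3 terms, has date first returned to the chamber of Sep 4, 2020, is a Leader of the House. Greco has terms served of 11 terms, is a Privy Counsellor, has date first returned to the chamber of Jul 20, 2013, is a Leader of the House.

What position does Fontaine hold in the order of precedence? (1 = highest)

By parliamentary office: Fontaine, Marchetti, Greco and Okafor (Leader of the House); then Kapoor, Halvorsen, Whitfield and Bianchi (Committee Chair).
Among Fontaine, Marchetti, Greco and Okafor, by date first returned to the chamber (earlier first): Fontaine (Sep 26, 2010) before Marchetti (Sep 15, 2011) before Greco (Jul 20, 2013) before Okafor (Sep 4, 2020).
Among Kapoor, Halvorsen, Whitfield and Bianchi, by date first returned to the chamber (earlier first): Kapoor (Aug 22, 1998) before Halvorsen (May 24, 2004) before Whitfield (Oct 13, 2007) before Bianchi (Oct 24, 2009).
Order: Fontaine, Marchetti, Greco, Okafor, Kapoor, Halvorsen, Whitfield, Bianchi. So position 1.

1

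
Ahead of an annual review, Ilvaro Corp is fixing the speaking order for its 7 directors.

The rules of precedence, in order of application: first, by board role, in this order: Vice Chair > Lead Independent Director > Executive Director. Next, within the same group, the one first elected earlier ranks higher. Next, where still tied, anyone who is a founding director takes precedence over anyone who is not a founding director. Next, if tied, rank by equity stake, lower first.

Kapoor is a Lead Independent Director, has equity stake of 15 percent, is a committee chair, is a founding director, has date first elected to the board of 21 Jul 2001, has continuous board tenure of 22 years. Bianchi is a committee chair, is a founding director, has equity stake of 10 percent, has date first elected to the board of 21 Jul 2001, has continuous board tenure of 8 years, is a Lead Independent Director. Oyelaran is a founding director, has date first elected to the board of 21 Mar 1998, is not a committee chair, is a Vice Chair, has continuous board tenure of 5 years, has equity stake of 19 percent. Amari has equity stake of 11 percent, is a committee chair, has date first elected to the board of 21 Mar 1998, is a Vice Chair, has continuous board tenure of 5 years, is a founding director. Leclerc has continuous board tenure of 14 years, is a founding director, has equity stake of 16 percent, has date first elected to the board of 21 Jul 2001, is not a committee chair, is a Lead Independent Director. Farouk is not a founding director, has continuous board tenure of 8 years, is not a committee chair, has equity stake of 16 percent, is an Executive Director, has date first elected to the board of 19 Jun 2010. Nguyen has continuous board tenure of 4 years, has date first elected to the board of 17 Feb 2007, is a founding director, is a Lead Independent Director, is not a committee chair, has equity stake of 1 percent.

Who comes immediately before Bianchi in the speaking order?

By board role: Amari and Oyelaran (Vice Chair); then Bianchi, Kapoor, Leclerc and Nguyen (Lead Independent Director); then Farouk (Executive Director).
Amari and Oyelaran both have date first elected to the board 21 Mar 1998, so the next rule applies.
Amari and Oyelaran are each a founding director, so the next rule applies.
Among Amari and Oyelaran, by equity stake (lower first): Amari (11 percent) before Oyelaran (19 percent).
Among Bianchi, Kapoor, Leclerc and Nguyen, by date first elected to the board (earlier first): Bianchi, Kapoor and Leclerc (21 Jul 2001) before Nguyen (17 Feb 2007).
Bianchi, Kapoor and Leclerc are each a founding director, so the next rule applies.
Among Bianchi, Kapoor and Leclerc, by equity stake (lower first): Bianchi (10 percent) before Kapoor (15 percent) before Leclerc (16 percent).
Order: Amari, Oyelaran, Bianchi, Kapoor, Leclerc, Nguyen, Farouk.

Oyelaran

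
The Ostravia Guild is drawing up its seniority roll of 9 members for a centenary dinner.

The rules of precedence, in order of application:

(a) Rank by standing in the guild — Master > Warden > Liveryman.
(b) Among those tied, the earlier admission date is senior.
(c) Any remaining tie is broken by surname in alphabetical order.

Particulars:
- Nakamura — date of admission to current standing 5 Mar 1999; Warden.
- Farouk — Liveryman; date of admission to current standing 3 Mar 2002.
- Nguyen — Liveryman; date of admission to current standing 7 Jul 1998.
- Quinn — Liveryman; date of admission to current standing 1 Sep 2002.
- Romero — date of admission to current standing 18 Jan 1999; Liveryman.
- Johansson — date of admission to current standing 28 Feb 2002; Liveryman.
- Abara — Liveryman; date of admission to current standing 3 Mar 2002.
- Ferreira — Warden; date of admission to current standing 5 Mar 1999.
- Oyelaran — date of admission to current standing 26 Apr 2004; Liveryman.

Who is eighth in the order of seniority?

Quinn

By standing in the guild: Ferreira and Nakamura (Warden); then Nguyen, Romero, Johansson, Abara, Farouk, Quinn and Oyelaran (Liveryman).
Ferreira and Nakamura both have date of admission to current standing 5 Mar 1999, so the next rule applies.
Among Ferreira and Nakamura, alphabetically by surname: Ferreira before Nakamura.
Among Nguyen, Romero, Johansson, Abara, Farouk, Quinn and Oyelaran, by date of admission to current standing (earlier first): Nguyen (7 Jul 1998) before Romero (18 Jan 1999) before Johansson (28 Feb 2002) before Abara and Farouk (3 Mar 2002) before Quinn (1 Sep 2002) before Oyelaran (26 Apr 2004).
Among Abara and Farouk, alphabetically by surname: Abara before Farouk.
Order: Ferreira, Nakamura, Nguyen, Romero, Johansson, Abara, Farouk, Quinn, Oyelaran.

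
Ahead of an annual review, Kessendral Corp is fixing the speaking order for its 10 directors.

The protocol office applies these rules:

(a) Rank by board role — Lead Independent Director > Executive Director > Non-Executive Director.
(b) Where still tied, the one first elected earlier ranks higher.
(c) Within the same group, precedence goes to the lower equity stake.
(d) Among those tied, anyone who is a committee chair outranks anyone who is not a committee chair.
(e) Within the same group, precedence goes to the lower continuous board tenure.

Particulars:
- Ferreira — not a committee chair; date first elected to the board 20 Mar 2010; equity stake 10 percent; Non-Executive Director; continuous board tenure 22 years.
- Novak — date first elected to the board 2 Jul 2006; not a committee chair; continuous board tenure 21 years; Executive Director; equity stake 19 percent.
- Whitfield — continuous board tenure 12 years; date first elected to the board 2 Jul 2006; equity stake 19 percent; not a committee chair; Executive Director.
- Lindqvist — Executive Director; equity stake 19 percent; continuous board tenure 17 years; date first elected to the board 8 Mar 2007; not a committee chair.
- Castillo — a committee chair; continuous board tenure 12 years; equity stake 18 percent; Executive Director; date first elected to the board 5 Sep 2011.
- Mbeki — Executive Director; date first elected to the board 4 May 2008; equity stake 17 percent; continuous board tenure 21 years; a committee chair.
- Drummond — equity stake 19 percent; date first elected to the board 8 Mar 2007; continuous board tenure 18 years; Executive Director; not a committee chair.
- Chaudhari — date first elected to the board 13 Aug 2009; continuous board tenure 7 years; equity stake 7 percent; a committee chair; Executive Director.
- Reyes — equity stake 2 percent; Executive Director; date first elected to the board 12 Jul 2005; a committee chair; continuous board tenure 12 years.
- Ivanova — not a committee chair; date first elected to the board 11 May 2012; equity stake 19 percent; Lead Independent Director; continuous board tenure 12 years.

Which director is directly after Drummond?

Mbeki

By board role: Ivanova (Lead Independent Director); then Reyes, Whitfield, Novak, Lindqvist, Drummond, Mbeki, Chaudhari and Castillo (Executive Director); then Ferreira (Non-Executive Director).
Among Reyes, Whitfield, Novak, Lindqvist, Drummond, Mbeki, Chaudhari and Castillo, by date first elected to the board (earlier first): Reyes (12 Jul 2005) before Whitfield and Novak (2 Jul 2006) before Lindqvist and Drummond (8 Mar 2007) before Mbeki (4 May 2008) before Chaudhari (13 Aug 2009) before Castillo (5 Sep 2011).
Whitfield and Novak both have equity stake 19 percent, so the next rule applies.
Whitfield and Novak are each not a committee chair, so the next rule applies.
Among Whitfield and Novak, by continuous board tenure (lower first): Whitfield (12 years) before Novak (21 years).
Lindqvist and Drummond both have equity stake 19 percent, so the next rule applies.
Lindqvist and Drummond are each not a committee chair, so the next rule applies.
Among Lindqvist and Drummond, by continuous board tenure (lower first): Lindqvist (17 years) before Drummond (18 years).
Order: Ivanova, Reyes, Whitfield, Novak, Lindqvist, Drummond, Mbeki, Chaudhari, Castillo, Ferreira.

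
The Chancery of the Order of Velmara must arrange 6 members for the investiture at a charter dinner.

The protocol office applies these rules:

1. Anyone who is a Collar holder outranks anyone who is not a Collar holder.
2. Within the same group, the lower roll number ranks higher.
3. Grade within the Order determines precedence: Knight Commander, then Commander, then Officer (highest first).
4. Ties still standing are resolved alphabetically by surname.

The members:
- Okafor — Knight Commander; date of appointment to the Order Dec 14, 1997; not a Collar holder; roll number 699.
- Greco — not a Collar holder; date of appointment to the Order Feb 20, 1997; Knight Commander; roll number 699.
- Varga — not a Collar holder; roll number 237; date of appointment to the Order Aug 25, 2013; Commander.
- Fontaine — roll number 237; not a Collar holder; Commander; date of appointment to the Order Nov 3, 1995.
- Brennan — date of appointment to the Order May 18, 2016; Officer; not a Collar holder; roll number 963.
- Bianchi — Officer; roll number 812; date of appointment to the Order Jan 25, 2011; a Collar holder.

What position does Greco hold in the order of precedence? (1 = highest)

By the first rule: Bianchi (a Collar holder); then Fontaine, Varga, Greco, Okafor and Brennan (each not a Collar holder).
Among Fontaine, Varga, Greco, Okafor and Brennan, by roll number (lower first): Fontaine and Varga (237) before Greco and Okafor (699) before Brennan (963).
Fontaine and Varga are each Commander, so the next rule applies.
Among Fontaine and Varga, alphabetically by surname: Fontaine before Varga.
Greco and Okafor are each Knight Commander, so the next rule applies.
Among Greco and Okafor, alphabetically by surname: Greco before Okafor.
Order: Bianchi, Fontaine, Varga, Greco, Okafor, Brennan. So position 4.

4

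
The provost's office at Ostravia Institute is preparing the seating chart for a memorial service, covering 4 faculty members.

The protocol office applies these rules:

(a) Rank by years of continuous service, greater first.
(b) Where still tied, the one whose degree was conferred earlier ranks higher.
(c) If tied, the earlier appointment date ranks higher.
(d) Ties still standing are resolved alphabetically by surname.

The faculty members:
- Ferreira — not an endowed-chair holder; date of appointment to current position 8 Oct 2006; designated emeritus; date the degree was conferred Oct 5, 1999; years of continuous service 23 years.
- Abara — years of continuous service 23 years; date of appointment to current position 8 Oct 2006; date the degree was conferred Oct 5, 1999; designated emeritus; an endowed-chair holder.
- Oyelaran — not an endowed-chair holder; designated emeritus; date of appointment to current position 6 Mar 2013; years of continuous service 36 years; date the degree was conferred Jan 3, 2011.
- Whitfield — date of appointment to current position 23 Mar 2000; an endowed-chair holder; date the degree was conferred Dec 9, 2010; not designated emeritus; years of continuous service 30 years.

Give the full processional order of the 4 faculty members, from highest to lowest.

Oyelaran, Whitfield, Abara, Ferreira

By years of continuous service (higher first): Oyelaran (36 years); then Whitfield (30 years); then Abara and Ferreira (both 23 years).
Abara and Ferreira both have date the degree was conferred Oct 5, 1999, so the next rule applies.
Abara and Ferreira both have date of appointment to current position 8 Oct 2006, so the next rule applies.
Among Abara and Ferreira, alphabetically by surname: Abara before Ferreira.
Full order: Oyelaran, Whitfield, Abara, Ferreira.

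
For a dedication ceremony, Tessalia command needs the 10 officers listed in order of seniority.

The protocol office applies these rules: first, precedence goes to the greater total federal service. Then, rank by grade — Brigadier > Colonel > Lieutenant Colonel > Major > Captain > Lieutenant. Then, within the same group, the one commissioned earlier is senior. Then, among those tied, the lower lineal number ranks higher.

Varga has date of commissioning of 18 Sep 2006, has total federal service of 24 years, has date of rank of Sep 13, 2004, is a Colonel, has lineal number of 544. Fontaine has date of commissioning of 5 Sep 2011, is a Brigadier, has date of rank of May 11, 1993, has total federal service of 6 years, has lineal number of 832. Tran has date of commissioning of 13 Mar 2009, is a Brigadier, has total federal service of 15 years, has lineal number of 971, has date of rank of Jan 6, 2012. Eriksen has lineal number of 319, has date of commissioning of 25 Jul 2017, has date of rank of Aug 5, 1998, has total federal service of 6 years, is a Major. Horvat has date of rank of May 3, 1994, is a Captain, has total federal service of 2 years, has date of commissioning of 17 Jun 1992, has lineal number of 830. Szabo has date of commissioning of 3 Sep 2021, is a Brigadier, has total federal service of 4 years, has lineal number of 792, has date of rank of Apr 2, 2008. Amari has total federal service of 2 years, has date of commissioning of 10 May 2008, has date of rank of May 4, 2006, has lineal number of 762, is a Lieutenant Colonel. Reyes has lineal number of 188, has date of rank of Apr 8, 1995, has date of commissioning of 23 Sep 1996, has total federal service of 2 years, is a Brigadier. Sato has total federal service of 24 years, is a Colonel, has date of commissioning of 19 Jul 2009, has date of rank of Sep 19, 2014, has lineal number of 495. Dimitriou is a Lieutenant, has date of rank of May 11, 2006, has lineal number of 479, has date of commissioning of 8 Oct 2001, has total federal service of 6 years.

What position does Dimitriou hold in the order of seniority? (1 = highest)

6

By total federal service (higher first): Varga and Sato (both 24 years); then Tran (15 years); then Fontaine, Eriksen and Dimitriou (each 6 years); then Szabo (4 years); then Reyes, Amari and Horvat (each 2 years).
Varga and Sato are each Colonel, so the next rule applies.
Among Varga and Sato, by date of commissioning (earlier first): Varga (18 Sep 2006) before Sato (19 Jul 2009).
Among Fontaine, Eriksen and Dimitriou, by grade: Fontaine (Brigadier) before Eriksen (Major) before Dimitriou (Lieutenant).
Among Reyes, Amari and Horvat, by grade: Reyes (Brigadier) before Amari (Lieutenant Colonel) before Horvat (Captain).
Order: Varga, Sato, Tran, Fontaine, Eriksen, Dimitriou, Szabo, Reyes, Amari, Horvat. So position 6.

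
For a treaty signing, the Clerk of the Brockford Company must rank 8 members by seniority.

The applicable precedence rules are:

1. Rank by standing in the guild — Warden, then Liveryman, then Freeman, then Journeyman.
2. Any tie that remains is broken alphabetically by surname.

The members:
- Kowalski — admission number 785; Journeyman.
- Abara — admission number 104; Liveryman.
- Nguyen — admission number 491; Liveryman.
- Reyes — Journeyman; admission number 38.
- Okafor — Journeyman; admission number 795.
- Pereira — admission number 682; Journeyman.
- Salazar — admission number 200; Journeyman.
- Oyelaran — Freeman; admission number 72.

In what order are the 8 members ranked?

Abara, Nguyen, Oyelaran, Kowalski, Okafor, Pereira, Reyes, Salazar

By standing in the guild: Abara and Nguyen (Liveryman); then Oyelaran (Freeman); then Kowalski, Okafor, Pereira, Reyes and Salazar (Journeyman).
Among Abara and Nguyen, alphabetically by surname: Abara before Nguyen.
Among Kowalski, Okafor, Pereira, Reyes and Salazar, alphabetically by surname: Kowalski before Okafor before Pereira before Reyes before Salazar.
Full order: Abara, Nguyen, Oyelaran, Kowalski, Okafor, Pereira, Reyes, Salazar.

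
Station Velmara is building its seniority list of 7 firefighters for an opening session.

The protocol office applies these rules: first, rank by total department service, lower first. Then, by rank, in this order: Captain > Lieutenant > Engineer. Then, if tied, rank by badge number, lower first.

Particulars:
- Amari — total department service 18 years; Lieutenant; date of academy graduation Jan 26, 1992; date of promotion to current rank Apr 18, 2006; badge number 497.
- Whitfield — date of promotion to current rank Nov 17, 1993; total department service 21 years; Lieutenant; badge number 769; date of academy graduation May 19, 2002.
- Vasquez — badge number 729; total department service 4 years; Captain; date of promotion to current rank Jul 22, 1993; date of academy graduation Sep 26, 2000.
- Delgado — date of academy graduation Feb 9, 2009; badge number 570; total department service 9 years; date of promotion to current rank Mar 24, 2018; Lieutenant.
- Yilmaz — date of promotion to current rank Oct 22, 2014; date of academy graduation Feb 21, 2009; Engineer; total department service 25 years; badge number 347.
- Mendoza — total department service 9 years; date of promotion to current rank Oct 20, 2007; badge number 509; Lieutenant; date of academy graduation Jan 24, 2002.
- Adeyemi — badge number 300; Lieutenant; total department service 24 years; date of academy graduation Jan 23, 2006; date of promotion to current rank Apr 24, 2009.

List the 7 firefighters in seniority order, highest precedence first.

By total department service (lower first): Vasquez (4 years); then Mendoza and Delgado (both 9 years); then Amari (18 years); then Whitfield (21 years); then Adeyemi (24 years); then Yilmaz (25 years).
Mendoza and Delgado are each Lieutenant, so the next rule applies.
Among Mendoza and Delgado, by badge number (lower first): Mendoza (509) before Delgado (570).
Full order: Vasquez, Mendoza, Delgado, Amari, Whitfield, Adeyemi, Yilmaz.

Vasquez, Mendoza, Delgado, Amari, Whitfield, Adeyemi, Yilmaz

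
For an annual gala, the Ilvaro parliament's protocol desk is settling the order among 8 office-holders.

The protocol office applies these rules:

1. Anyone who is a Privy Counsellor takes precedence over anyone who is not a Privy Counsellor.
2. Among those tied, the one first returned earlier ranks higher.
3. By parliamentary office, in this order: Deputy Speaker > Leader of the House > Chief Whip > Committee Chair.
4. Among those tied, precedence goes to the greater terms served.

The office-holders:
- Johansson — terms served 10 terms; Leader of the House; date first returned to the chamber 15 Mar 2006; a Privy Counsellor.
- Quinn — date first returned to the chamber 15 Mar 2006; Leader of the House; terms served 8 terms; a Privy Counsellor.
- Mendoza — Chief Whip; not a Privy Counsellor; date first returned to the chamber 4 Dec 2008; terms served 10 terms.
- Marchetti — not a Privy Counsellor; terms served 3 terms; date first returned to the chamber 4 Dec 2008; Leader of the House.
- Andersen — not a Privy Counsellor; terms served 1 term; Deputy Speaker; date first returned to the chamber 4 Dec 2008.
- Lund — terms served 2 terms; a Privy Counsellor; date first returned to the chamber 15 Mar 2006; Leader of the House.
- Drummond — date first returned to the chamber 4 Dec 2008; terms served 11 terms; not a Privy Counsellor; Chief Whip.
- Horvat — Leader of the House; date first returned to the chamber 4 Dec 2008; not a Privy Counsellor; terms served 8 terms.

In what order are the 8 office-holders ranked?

Johansson, Quinn, Lund, Andersen, Horvat, Marchetti, Drummond, Mendoza

By the first rule: Johansson, Quinn and Lund (each a Privy Counsellor); then Andersen, Horvat, Marchetti, Drummond and Mendoza (each not a Privy Counsellor).
Johansson, Quinn and Lund all have date first returned to the chamber 15 Mar 2006, so the next rule applies.
Johansson, Quinn and Lund are each Leader of the House, so the next rule applies.
Among Johansson, Quinn and Lund, by terms served (higher first): Johansson (10 terms) before Quinn (8 terms) before Lund (2 terms).
Andersen, Horvat, Marchetti, Drummond and Mendoza all have date first returned to the chamber 4 Dec 2008, so the next rule applies.
Among Andersen, Horvat, Marchetti, Drummond and Mendoza, by parliamentary office: Andersen (Deputy Speaker) before Horvat and Marchetti (Leader of the House) before Drummond and Mendoza (Chief Whip).
Among Horvat and Marchetti, by terms served (higher first): Horvat (8 terms) before Marchetti (3 terms).
Among Drummond and Mendoza, by terms served (higher first): Drummond (11 terms) before Mendoza (10 terms).
Full order: Johansson, Quinn, Lund, Andersen, Horvat, Marchetti, Drummond, Mendoza.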